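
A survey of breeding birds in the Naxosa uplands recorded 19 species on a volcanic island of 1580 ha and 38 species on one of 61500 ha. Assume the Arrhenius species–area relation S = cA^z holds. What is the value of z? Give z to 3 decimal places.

Taking logs: ln S = ln c + z ln A, so z = (ln S₂ − ln S₁)/(ln A₂ − ln A₁).
z = ln(38/19) / ln(61500/1580) = ln(2) / ln(38.92) = 0.6931 / 3.6616 = 0.1893

0.189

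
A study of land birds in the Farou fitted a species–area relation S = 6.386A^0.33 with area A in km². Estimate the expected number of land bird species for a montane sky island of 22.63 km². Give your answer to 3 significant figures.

S = 6.386 × 22.63^0.33 = 6.386 × 2.799 ≈ 17.88

17.9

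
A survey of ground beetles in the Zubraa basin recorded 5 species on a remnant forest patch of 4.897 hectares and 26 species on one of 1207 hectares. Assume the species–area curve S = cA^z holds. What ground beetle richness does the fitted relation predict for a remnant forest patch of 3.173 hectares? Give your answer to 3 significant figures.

4.39

z = ln(26/5) / ln(1207/4.897) = 1.6487 / 5.5073 = 0.2994
c = 5 / 4.897^0.2994 = 5 / 1.609 = 3.108
S₃ = 3.108 × 3.173^0.2994 = 3.108 × 1.413 ≈ 4.391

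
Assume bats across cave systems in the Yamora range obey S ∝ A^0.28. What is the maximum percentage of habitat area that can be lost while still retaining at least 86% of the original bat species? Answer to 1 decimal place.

Need (A_new/A_old)^0.28 = 0.86, so A_new/A_old = 0.86^(1/0.28) = 0.86^3.571
ln(A_new/A_old) = ln 0.86 / 0.28 = -0.1508 / 0.28 = -0.5387
A_new/A_old = e^-0.5387 ≈ 0.5835
Fraction that can be lost = 1 − 0.5835 = 0.4165

41.6%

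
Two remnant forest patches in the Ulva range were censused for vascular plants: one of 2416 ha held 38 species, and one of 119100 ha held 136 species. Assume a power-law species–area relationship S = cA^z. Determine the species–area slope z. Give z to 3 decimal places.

0.327

Taking logs: ln S = ln c + z ln A, so z = (ln S₂ − ln S₁)/(ln A₂ − ln A₁).
z = ln(136/38) / ln(119100/2416) = ln(3.579) / ln(49.3) = 1.2751 / 3.8979 = 0.3271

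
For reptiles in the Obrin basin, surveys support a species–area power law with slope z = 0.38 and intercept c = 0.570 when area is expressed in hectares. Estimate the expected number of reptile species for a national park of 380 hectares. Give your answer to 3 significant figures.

S = 0.57 × 380^0.38
ln S = ln 0.57 + 0.38 × ln 380 = -0.5621 + 0.38 × 5.9402 = 1.6951
S = e^1.6951 ≈ 5.447

5.45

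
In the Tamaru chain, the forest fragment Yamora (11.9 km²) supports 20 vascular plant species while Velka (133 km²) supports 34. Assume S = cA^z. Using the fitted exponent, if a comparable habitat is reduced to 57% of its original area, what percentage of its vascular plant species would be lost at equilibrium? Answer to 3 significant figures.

z = ln(34/20) / ln(133/11.9) = 0.5306 / 2.4138 = 0.2198
S_new/S_old = (A_new/A_old)^z = 0.57^0.2198 = exp(0.2198 × -0.5621) = 0.8838
Fraction lost = 1 − 0.8838 = 0.1162

11.6%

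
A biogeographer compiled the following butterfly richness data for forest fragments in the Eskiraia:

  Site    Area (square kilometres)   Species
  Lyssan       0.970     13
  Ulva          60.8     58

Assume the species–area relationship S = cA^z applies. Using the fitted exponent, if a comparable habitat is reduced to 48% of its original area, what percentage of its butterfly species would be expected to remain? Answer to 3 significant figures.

z = ln(58/13) / ln(60.8/0.97) = 1.4955 / 4.1380 = 0.3614
S_new/S_old = (A_new/A_old)^z = 0.48^0.3614 = exp(0.3614 × -0.7340) = 0.767

76.7%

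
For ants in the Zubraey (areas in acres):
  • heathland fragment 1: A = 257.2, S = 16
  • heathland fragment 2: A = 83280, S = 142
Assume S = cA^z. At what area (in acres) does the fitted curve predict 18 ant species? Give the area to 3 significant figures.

z = ln(142/16) / ln(83280/257.2) = 2.1832 / 5.7801 = 0.3777
c = 16 / 257.2^0.3777 = 16 / 8.136 = 1.967
A = (18/1.967)^(1/0.3777) ⇒ ln A = ln(9.153)/0.3777 = 5.8617
A = e^5.8617 ≈ 351.3 acres

351 acres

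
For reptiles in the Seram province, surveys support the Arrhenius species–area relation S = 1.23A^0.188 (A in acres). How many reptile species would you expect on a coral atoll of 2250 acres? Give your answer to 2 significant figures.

5.2

S = 1.23 × 2250^0.188
ln S = ln 1.23 + 0.188 × ln 2250 = 0.2070 + 0.188 × 7.7187 = 1.6581
S = e^1.6581 ≈ 5.249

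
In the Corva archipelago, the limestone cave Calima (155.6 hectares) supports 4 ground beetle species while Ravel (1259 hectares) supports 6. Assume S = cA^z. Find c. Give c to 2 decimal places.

1.50

z = ln(S₂/S₁) / ln(A₂/A₁) = ln(6/4) / ln(1259/155.6) = 0.4055 / 2.0908 = 0.1939
c = S₁ / A₁^z = 4 / 155.6^0.1939 = 4 / 2.661 = 1.503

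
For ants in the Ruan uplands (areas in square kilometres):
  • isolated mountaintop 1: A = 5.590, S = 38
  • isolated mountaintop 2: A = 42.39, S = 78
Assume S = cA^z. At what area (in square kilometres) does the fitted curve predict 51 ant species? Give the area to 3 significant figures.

z = ln(78/38) / ln(42.39/5.59) = 0.7191 / 2.0259 = 0.3550
c = 38 / 5.59^0.3550 = 38 / 1.842 = 20.63
A = (51/20.63)^(1/0.3550) ⇒ ln A = ln(2.472)/0.3550 = 2.5499
A = e^2.5499 ≈ 12.81 square kilometres

12.8 square kilometres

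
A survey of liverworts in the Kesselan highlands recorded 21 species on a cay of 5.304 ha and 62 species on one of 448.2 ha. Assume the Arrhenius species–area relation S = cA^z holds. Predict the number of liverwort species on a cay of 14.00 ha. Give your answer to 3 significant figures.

26.6

z = ln(62/21) / ln(448.2/5.304) = 1.0826 / 4.4368 = 0.2440
c = 21 / 5.304^0.2440 = 21 / 1.502 = 13.98
S₃ = 13.98 × 14^0.2440 = 13.98 × 1.904 ≈ 26.61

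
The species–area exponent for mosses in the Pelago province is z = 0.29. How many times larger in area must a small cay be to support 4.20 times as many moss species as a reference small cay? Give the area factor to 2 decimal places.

(A₂/A₁)^0.29 = 4.2, so A₂/A₁ = 4.2^(1/0.29) = 4.2^3.448
ln(A₂/A₁) = ln 4.2 / 0.29 = 1.4351 / 0.29 = 4.9486
A₂/A₁ = e^4.9486 ≈ 141

140.97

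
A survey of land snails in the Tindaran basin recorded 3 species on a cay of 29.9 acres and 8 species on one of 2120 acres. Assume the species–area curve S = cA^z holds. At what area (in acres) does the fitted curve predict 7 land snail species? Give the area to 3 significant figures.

z = ln(8/3) / ln(2120/29.9) = 0.9808 / 4.2613 = 0.2302
c = 3 / 29.9^0.2302 = 3 / 2.186 = 1.372
A = (7/1.372)^(1/0.2302) ⇒ ln A = ln(5.101)/0.2302 = 7.0790
A = e^7.0790 ≈ 1187 acres

1190 acres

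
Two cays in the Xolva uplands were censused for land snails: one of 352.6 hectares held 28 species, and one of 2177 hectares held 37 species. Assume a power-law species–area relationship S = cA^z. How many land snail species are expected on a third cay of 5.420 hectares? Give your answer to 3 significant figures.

z = ln(37/28) / ln(2177/352.6) = 0.2787 / 1.8204 = 0.1531
c = 28 / 352.6^0.1531 = 28 / 2.455 = 11.41
S₃ = 11.41 × 5.42^0.1531 = 11.41 × 1.295 ≈ 14.78

14.8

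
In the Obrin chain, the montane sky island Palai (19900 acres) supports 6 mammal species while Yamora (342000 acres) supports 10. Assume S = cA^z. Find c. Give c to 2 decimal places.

1.01

z = ln(S₂/S₁) / ln(A₂/A₁) = ln(10/6) / ln(342000/19900) = 0.5108 / 2.8441 = 0.1796
c = S₁ / A₁^z = 6 / 19900^0.1796 = 6 / 5.917 = 1.014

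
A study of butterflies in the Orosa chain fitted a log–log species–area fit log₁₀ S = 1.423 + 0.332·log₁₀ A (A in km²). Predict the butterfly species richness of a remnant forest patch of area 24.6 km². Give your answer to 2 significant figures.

77

S = 26.49 × 24.6^0.332
ln S = ln 26.49 + 0.332 × ln 24.6 = 3.2766 + 0.332 × 3.2027 = 4.3399
S = e^4.3399 ≈ 76.7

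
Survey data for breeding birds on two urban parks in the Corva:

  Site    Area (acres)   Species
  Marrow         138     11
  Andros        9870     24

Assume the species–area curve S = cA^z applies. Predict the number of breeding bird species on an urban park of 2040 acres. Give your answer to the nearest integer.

z = ln(24/11) / ln(9870/138) = 0.7802 / 4.2700 = 0.1827
c = 11 / 138^0.1827 = 11 / 2.46 = 4.471
S₃ = 4.471 × 2040^0.1827 = 4.471 × 4.024 ≈ 17.99

18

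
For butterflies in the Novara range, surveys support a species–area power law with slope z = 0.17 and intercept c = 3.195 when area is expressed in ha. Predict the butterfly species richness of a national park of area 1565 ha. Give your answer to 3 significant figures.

S = 3.195 × 1565^0.17
ln S = ln 3.195 + 0.17 × ln 1565 = 1.1616 + 0.17 × 7.3556 = 2.4120
S = e^2.4120 ≈ 11.16

11.2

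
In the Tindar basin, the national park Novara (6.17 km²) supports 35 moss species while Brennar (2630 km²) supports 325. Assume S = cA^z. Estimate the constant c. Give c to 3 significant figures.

17.9

z = ln(S₂/S₁) / ln(A₂/A₁) = ln(325/35) / ln(2630/6.17) = 2.2285 / 6.0550 = 0.3680
c = S₁ / A₁^z = 35 / 6.17^0.3680 = 35 / 1.954 = 17.91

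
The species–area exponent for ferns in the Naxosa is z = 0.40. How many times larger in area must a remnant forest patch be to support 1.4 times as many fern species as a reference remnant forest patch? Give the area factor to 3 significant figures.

2.32

(A₂/A₁)^0.4 = 1.4, so A₂/A₁ = 1.4^(1/0.4) = 1.4^2.5
ln(A₂/A₁) = ln 1.4 / 0.4 = 0.3365 / 0.4 = 0.8412
A₂/A₁ = e^0.8412 ≈ 2.319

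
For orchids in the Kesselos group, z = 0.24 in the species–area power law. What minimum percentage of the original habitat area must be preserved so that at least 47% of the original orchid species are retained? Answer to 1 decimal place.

Need (A_new/A_old)^0.24 = 0.47, so A_new/A_old = 0.47^(1/0.24) = 0.47^4.167
ln(A_new/A_old) = ln 0.47 / 0.24 = -0.7550 / 0.24 = -3.1459
A_new/A_old = e^-3.1459 ≈ 0.04303

4.3%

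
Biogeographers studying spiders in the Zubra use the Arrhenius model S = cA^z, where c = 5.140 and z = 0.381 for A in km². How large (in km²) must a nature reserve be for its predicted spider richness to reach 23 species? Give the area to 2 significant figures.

51 km²

23 = 5.14 × A^0.381  ⇒  A^0.381 = 23/5.14 = 4.475
ln A = ln(4.475) / 0.381 = 1.4984 / 0.381 = 3.9329
A = e^3.9329 ≈ 51.06 km²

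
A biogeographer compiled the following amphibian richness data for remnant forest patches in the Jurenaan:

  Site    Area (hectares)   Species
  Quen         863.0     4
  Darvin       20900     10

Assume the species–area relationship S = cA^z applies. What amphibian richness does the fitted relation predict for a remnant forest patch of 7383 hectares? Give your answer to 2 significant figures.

7.4

z = ln(10/4) / ln(20900/863) = 0.9163 / 3.1871 = 0.2875
c = 4 / 863^0.2875 = 4 / 6.984 = 0.5727
S₃ = 0.5727 × 7383^0.2875 = 0.5727 × 12.95 ≈ 7.414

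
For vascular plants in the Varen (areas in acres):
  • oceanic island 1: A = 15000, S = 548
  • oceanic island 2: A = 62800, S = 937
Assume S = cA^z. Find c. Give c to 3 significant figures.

14.9

z = ln(S₂/S₁) / ln(A₂/A₁) = ln(937/548) / ln(62800/15000) = 0.5364 / 1.4319 = 0.3746
c = S₁ / A₁^z = 548 / 15000^0.3746 = 548 / 36.68 = 14.94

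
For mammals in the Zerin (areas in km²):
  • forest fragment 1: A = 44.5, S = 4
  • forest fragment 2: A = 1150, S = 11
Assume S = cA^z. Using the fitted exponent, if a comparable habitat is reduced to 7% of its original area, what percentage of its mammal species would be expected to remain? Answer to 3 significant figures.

43.7%

z = ln(11/4) / ln(1150/44.5) = 1.0116 / 3.2520 = 0.3111
S_new/S_old = (A_new/A_old)^z = 0.07^0.3111 = exp(0.3111 × -2.6593) = 0.4373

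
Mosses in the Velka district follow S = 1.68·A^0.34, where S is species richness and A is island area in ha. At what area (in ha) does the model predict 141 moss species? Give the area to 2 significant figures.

460000 ha

141 = 1.68 × A^0.34  ⇒  A^0.34 = 141/1.68 = 83.93
ln A = ln(83.93) / 0.34 = 4.4300 / 0.34 = 13.0293
A = e^13.0293 ≈ 455573 ha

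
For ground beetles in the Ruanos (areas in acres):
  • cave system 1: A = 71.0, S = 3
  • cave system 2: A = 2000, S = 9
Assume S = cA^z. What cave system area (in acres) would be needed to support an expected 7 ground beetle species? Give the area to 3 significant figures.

z = ln(9/3) / ln(2000/71) = 1.0986 / 3.3382 = 0.3291
c = 3 / 71^0.3291 = 3 / 4.067 = 0.7377
A = (7/0.7377)^(1/0.3291) ⇒ ln A = ln(9.489)/0.3291 = 6.8373
A = e^6.8373 ≈ 931.9 acres

932 acres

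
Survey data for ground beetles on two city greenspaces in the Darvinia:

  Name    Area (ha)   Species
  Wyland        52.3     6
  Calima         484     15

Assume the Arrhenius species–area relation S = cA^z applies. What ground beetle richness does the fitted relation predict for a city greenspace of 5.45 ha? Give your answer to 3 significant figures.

z = ln(15/6) / ln(484/52.3) = 0.9163 / 2.2251 = 0.4118
c = 6 / 52.3^0.4118 = 6 / 5.101 = 1.176
S₃ = 1.176 × 5.45^0.4118 = 1.176 × 2.01 ≈ 2.364

2.36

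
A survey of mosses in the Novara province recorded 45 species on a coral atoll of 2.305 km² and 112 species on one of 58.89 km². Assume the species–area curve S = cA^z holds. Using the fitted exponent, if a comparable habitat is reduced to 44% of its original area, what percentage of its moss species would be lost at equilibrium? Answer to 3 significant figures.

20.6%

z = ln(112/45) / ln(58.89/2.305) = 0.9118 / 3.2406 = 0.2814
S_new/S_old = (A_new/A_old)^z = 0.44^0.2814 = exp(0.2814 × -0.8210) = 0.7937
Fraction lost = 1 − 0.7937 = 0.2063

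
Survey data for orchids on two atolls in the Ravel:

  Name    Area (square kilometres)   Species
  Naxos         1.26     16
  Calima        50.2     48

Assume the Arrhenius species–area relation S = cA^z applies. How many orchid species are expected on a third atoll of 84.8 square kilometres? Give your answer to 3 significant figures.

56.1

z = ln(48/16) / ln(50.2/1.26) = 1.0986 / 3.6849 = 0.2981
c = 16 / 1.26^0.2981 = 16 / 1.071 = 14.93
S₃ = 14.93 × 84.8^0.2981 = 14.93 × 3.758 ≈ 56.12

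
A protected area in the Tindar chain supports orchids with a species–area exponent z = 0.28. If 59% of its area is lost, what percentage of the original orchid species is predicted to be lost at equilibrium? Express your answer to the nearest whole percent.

S_new/S_old = (A_new/A_old)^z = 0.41^0.28
= exp(0.28 × ln 0.41) = exp(0.28 × -0.8916) = exp(-0.2496) ≈ 0.7791
Fraction lost = 1 − 0.7791 = 0.2209

22%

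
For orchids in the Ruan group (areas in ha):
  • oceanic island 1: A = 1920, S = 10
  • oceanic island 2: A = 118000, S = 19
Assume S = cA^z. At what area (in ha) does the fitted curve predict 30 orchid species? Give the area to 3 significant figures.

z = ln(19/10) / ln(118000/1920) = 0.6419 / 4.1184 = 0.1559
c = 10 / 1920^0.1559 = 10 / 3.249 = 3.078
A = (30/3.078)^(1/0.1559) ⇒ ln A = ln(9.746)/0.1559 = 14.6092
A = e^14.6092 ≈ 2211456 ha

2210000 ha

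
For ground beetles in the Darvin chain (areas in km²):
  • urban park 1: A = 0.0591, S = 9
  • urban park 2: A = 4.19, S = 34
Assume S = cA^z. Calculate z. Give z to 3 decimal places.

Taking logs: ln S = ln c + z ln A, so z = (ln S₂ − ln S₁)/(ln A₂ − ln A₁).
z = ln(34/9) / ln(4.19/0.0591) = ln(3.778) / ln(70.9) = 1.3291 / 4.2612 = 0.3119

0.312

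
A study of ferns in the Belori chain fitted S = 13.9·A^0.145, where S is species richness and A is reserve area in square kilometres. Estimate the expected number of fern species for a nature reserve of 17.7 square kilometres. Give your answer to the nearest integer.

S = 13.9 × 17.7^0.145
ln S = ln 13.9 + 0.145 × ln 17.7 = 2.6319 + 0.145 × 2.8736 = 3.0486
S = e^3.0486 ≈ 21.08

21 species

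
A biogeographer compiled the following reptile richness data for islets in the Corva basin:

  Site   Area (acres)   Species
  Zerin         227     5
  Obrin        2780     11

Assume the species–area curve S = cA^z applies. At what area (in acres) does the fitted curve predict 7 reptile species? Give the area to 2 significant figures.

z = ln(11/5) / ln(2780/227) = 0.7885 / 2.5053 = 0.3147
c = 5 / 227^0.3147 = 5 / 5.514 = 0.9067
A = (7/0.9067)^(1/0.3147) ⇒ ln A = ln(7.72)/0.3147 = 6.4941
A = e^6.4941 ≈ 661.2 acres

660 acres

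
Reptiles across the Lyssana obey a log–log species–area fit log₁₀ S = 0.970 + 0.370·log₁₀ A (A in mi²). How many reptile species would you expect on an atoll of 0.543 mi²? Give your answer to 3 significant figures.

S = 9.333 × 0.543^0.37
ln S = ln 9.333 + 0.37 × ln 0.543 = 2.2335 + 0.37 × -0.6106 = 2.0076
S = e^2.0076 ≈ 7.445

7.45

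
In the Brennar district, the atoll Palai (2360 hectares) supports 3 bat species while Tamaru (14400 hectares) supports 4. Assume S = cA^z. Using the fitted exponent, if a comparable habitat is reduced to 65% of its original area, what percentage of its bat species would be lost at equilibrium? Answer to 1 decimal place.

z = ln(4/3) / ln(14400/2360) = 0.2877 / 1.8086 = 0.1591
S_new/S_old = (A_new/A_old)^z = 0.65^0.1591 = exp(0.1591 × -0.4308) = 0.9338
Fraction lost = 1 − 0.9338 = 0.06623

6.6%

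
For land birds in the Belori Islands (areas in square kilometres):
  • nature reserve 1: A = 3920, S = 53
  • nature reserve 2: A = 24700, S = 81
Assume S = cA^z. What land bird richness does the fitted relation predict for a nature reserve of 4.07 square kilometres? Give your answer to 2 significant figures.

11

z = ln(81/53) / ln(24700/3920) = 0.4242 / 1.8407 = 0.2304
c = 53 / 3920^0.2304 = 53 / 6.73 = 7.875
S₃ = 7.875 × 4.07^0.2304 = 7.875 × 1.382 ≈ 10.88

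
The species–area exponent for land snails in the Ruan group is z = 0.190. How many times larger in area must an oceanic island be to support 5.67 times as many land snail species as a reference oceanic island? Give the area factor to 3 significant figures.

(A₂/A₁)^0.19 = 5.67, so A₂/A₁ = 5.67^(1/0.19) = 5.67^5.263
ln(A₂/A₁) = ln 5.67 / 0.19 = 1.7352 / 0.19 = 9.1326
A₂/A₁ = e^9.1326 ≈ 9252

9250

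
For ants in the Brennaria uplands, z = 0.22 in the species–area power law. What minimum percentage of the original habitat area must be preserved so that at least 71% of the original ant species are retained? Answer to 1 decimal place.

21.1%

Need (A_new/A_old)^0.22 = 0.71, so A_new/A_old = 0.71^(1/0.22) = 0.71^4.545
ln(A_new/A_old) = ln 0.71 / 0.22 = -0.3425 / 0.22 = -1.5568
A_new/A_old = e^-1.5568 ≈ 0.2108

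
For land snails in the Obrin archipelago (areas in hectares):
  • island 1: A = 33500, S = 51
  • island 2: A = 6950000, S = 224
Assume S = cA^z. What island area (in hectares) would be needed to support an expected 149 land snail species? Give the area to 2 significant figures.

z = ln(224/51) / ln(6950000/33500) = 1.4798 / 5.3350 = 0.2774
c = 51 / 33500^0.2774 = 51 / 18 = 2.834
A = (149/2.834)^(1/0.2774) ⇒ ln A = ln(52.58)/0.2774 = 14.2844
A = e^14.2844 ≈ 1598282 hectares

1600000 hectares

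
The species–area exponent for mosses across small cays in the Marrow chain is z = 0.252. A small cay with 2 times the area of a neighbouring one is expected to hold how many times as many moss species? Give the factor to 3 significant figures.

S₂/S₁ = (A₂/A₁)^z = 2^0.252
ln(S₂/S₁) = 0.252 × ln 2 = 0.252 × 0.6931 = 0.1747
S₂/S₁ = e^0.1747 ≈ 1.191

1.19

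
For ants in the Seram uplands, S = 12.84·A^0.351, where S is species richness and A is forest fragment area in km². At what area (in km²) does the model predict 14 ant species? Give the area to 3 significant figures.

1.28 km²

14 = 12.84 × A^0.351  ⇒  A^0.351 = 14/12.84 = 1.09
ln A = ln(1.09) / 0.351 = 0.0865 / 0.351 = 0.2464
A = e^0.2464 ≈ 1.279 km²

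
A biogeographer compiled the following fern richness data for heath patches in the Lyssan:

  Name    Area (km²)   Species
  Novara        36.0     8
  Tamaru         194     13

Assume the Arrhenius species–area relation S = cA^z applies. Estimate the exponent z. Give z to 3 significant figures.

0.288

Taking logs: ln S = ln c + z ln A, so z = (ln S₂ − ln S₁)/(ln A₂ − ln A₁).
z = ln(13/8) / ln(194/36) = ln(1.625) / ln(5.389) = 0.4855 / 1.6843 = 0.2882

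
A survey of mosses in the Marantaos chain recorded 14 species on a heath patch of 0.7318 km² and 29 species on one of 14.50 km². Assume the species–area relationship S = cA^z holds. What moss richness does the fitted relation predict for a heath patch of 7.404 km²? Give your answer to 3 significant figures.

24.6

z = ln(29/14) / ln(14.5/0.7318) = 0.7282 / 2.9864 = 0.2439
c = 14 / 0.7318^0.2439 = 14 / 0.9267 = 15.11
S₃ = 15.11 × 7.404^0.2439 = 15.11 × 1.629 ≈ 24.62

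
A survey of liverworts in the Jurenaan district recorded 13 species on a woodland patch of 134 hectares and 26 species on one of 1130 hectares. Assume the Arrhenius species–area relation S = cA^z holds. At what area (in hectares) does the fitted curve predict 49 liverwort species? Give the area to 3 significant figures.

7940 hectares

z = ln(26/13) / ln(1130/134) = 0.6931 / 2.1321 = 0.3251
c = 13 / 134^0.3251 = 13 / 4.915 = 2.645
A = (49/2.645)^(1/0.3251) ⇒ ln A = ln(18.53)/0.3251 = 8.9793
A = e^8.9793 ≈ 7937 hectares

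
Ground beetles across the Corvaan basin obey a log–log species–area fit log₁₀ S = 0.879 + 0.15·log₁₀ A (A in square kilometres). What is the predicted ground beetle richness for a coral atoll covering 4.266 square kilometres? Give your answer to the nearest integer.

S = 7.568 × 4.266^0.15
ln S = ln 7.568 + 0.15 × ln 4.266 = 2.0240 + 0.15 × 1.4507 = 2.2416
S = e^2.2416 ≈ 9.408

9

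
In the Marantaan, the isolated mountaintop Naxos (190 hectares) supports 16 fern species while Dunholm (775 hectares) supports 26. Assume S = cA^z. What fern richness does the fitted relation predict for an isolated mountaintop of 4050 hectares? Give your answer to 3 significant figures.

z = ln(26/16) / ln(775/190) = 0.4855 / 1.4058 = 0.3454
c = 16 / 190^0.3454 = 16 / 6.123 = 2.613
S₃ = 2.613 × 4050^0.3454 = 2.613 × 17.61 ≈ 46.02

46.0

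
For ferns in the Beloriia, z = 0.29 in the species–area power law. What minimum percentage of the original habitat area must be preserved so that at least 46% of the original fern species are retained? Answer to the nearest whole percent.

Need (A_new/A_old)^0.29 = 0.46, so A_new/A_old = 0.46^(1/0.29) = 0.46^3.448
ln(A_new/A_old) = ln 0.46 / 0.29 = -0.7765 / 0.29 = -2.6777
A_new/A_old = e^-2.6777 ≈ 0.06872

7%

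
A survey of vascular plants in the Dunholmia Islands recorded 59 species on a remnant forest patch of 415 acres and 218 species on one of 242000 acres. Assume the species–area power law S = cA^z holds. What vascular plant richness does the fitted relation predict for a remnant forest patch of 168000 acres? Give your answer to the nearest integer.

202

z = ln(218/59) / ln(242000/415) = 1.3070 / 6.3684 = 0.2052
c = 59 / 415^0.2052 = 59 / 3.446 = 17.12
S₃ = 17.12 × 168000^0.2052 = 17.12 × 11.81 ≈ 202.3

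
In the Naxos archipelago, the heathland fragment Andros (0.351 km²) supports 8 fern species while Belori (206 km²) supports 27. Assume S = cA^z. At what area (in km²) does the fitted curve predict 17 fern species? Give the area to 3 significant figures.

18.2 km²

z = ln(27/8) / ln(206/0.351) = 1.2164 / 6.3748 = 0.1908
c = 8 / 0.351^0.1908 = 8 / 0.8189 = 9.769
A = (17/9.769)^(1/0.1908) ⇒ ln A = ln(1.74)/0.1908 = 2.9034
A = e^2.9034 ≈ 18.24 km²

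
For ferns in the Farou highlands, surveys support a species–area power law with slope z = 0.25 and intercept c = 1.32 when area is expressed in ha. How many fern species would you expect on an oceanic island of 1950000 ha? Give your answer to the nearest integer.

49

S = 1.32 × 1950000^0.25 = 1.32 × 37.37 ≈ 49.33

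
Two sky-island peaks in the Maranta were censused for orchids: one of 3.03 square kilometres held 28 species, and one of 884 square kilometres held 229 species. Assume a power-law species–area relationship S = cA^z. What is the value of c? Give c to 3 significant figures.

z = ln(S₂/S₁) / ln(A₂/A₁) = ln(229/28) / ln(884/3.03) = 2.1015 / 5.6759 = 0.3703
c = S₁ / A₁^z = 28 / 3.03^0.3703 = 28 / 1.507 = 18.57

18.6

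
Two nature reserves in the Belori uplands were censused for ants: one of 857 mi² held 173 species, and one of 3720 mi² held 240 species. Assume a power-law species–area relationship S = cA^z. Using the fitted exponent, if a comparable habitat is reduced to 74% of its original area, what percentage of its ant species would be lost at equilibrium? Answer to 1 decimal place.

6.5%

z = ln(240/173) / ln(3720/857) = 0.3273 / 1.4680 = 0.2230
S_new/S_old = (A_new/A_old)^z = 0.74^0.2230 = exp(0.2230 × -0.3011) = 0.9351
Fraction lost = 1 − 0.9351 = 0.06494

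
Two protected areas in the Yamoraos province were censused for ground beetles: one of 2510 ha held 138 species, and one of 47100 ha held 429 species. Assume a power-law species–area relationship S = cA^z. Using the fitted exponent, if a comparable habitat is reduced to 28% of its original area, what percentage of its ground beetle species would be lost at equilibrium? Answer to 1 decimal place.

z = ln(429/138) / ln(47100/2510) = 1.1342 / 2.9320 = 0.3868
S_new/S_old = (A_new/A_old)^z = 0.28^0.3868 = exp(0.3868 × -1.2730) = 0.6111
Fraction lost = 1 − 0.6111 = 0.3889

38.9%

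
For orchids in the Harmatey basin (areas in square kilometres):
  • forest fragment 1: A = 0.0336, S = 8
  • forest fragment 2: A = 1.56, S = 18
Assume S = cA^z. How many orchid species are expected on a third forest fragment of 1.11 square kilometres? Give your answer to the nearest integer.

17

z = ln(18/8) / ln(1.56/0.0336) = 0.8109 / 3.8379 = 0.2113
c = 8 / 0.0336^0.2113 = 8 / 0.4882 = 16.39
S₃ = 16.39 × 1.11^0.2113 = 16.39 × 1.022 ≈ 16.75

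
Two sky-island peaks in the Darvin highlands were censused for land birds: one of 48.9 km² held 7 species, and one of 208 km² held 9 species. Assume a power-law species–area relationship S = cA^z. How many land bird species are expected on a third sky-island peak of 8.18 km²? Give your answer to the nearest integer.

5

z = ln(9/7) / ln(208/48.9) = 0.2513 / 1.4478 = 0.1736
c = 7 / 48.9^0.1736 = 7 / 1.964 = 3.563
S₃ = 3.563 × 8.18^0.1736 = 3.563 × 1.44 ≈ 5.132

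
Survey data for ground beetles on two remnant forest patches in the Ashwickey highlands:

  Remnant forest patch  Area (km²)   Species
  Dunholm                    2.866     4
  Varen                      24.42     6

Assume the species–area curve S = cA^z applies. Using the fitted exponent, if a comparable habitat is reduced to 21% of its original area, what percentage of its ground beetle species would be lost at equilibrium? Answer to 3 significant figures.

25.6%

z = ln(6/4) / ln(24.42/2.866) = 0.4055 / 2.1425 = 0.1892
S_new/S_old = (A_new/A_old)^z = 0.21^0.1892 = exp(0.1892 × -1.5606) = 0.7443
Fraction lost = 1 − 0.7443 = 0.2557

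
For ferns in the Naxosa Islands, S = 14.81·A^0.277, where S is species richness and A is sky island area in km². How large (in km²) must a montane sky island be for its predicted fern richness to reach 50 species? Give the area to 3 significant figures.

50 = 14.81 × A^0.277  ⇒  A^0.277 = 50/14.81 = 3.376
ln A = ln(3.376) / 0.277 = 1.2167 / 0.277 = 4.3925
A = e^4.3925 ≈ 80.84 km²

80.8 km²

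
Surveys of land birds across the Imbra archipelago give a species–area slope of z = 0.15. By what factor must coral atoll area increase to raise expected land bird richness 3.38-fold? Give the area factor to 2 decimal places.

3358.24

(A₂/A₁)^0.15 = 3.38, so A₂/A₁ = 3.38^(1/0.15) = 3.38^6.667
ln(A₂/A₁) = ln 3.38 / 0.15 = 1.2179 / 0.15 = 8.1192
A₂/A₁ = e^8.1192 ≈ 3358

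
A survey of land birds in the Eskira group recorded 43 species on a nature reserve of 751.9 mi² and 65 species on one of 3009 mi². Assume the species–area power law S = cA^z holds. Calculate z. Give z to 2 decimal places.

Taking logs: ln S = ln c + z ln A, so z = (ln S₂ − ln S₁)/(ln A₂ − ln A₁).
z = ln(65/43) / ln(3009/751.9) = ln(1.512) / ln(4.002) = 0.4132 / 1.3868 = 0.2980

0.30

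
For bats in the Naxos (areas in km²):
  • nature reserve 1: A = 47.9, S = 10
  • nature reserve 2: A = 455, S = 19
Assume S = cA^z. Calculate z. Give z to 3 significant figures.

0.285

Taking logs: ln S = ln c + z ln A, so z = (ln S₂ − ln S₁)/(ln A₂ − ln A₁).
z = ln(19/10) / ln(455/47.9) = ln(1.9) / ln(9.499) = 0.6419 / 2.2512 = 0.2851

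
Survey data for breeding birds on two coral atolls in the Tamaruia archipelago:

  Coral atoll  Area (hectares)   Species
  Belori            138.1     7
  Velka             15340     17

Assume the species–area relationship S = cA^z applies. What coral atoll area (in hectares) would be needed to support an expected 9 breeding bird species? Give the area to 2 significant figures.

z = ln(17/7) / ln(15340/138.1) = 0.8873 / 4.7102 = 0.1884
c = 7 / 138.1^0.1884 = 7 / 2.53 = 2.767
A = (9/2.767)^(1/0.1884) ⇒ ln A = ln(3.253)/0.1884 = 6.2621
A = e^6.2621 ≈ 524.3 hectares

520 hectares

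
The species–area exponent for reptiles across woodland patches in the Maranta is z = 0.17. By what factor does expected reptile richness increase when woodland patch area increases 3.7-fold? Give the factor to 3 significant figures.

S₂/S₁ = (A₂/A₁)^z = 3.7^0.17
ln(S₂/S₁) = 0.17 × ln 3.7 = 0.17 × 1.3083 = 0.2224
S₂/S₁ = e^0.2224 ≈ 1.249

1.25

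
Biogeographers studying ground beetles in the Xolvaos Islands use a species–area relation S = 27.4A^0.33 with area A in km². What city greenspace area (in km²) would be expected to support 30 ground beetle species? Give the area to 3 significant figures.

1.32 km²

30 = 27.4 × A^0.33  ⇒  A^0.33 = 30/27.4 = 1.095
ln A = ln(1.095) / 0.33 = 0.0907 / 0.33 = 0.2747
A = e^0.2747 ≈ 1.316 km²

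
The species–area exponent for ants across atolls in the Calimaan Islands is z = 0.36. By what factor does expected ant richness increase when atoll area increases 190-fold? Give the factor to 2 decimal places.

6.61

S₂/S₁ = (A₂/A₁)^z = 190^0.36
ln(S₂/S₁) = 0.36 × ln 190 = 0.36 × 5.2470 = 1.8889
S₂/S₁ = e^1.8889 ≈ 6.612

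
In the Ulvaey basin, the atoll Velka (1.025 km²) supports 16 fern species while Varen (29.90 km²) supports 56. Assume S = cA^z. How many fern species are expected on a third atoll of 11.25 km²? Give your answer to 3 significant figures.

39.0

z = ln(56/16) / ln(29.9/1.025) = 1.2528 / 3.3732 = 0.3714
c = 16 / 1.025^0.3714 = 16 / 1.009 = 15.85
S₃ = 15.85 × 11.25^0.3714 = 15.85 × 2.457 ≈ 38.95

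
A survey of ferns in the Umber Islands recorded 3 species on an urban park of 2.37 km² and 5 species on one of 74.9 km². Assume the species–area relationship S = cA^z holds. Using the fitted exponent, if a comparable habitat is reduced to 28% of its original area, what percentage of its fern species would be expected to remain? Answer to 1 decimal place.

82.8%

z = ln(5/3) / ln(74.9/2.37) = 0.5108 / 3.4533 = 0.1479
S_new/S_old = (A_new/A_old)^z = 0.28^0.1479 = exp(0.1479 × -1.2730) = 0.8284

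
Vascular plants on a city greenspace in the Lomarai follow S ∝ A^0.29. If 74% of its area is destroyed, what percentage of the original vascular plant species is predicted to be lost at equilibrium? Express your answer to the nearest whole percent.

32%

S_new/S_old = (A_new/A_old)^z = 0.26^0.29
= exp(0.29 × ln 0.26) = exp(0.29 × -1.3471) = exp(-0.3907) ≈ 0.6766
Fraction lost = 1 − 0.6766 = 0.3234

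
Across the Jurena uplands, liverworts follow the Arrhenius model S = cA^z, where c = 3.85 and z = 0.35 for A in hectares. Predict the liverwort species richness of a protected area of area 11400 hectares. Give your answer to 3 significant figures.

101

S = 3.85 × 11400^0.35
ln S = ln 3.85 + 0.35 × ln 11400 = 1.3481 + 0.35 × 9.3414 = 4.6176
S = e^4.6176 ≈ 101.2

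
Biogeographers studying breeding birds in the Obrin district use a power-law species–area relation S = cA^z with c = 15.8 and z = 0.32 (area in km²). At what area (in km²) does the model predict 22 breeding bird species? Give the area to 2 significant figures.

2.8 km²

22 = 15.8 × A^0.32  ⇒  A^0.32 = 22/15.8 = 1.392
ln A = ln(1.392) / 0.32 = 0.3310 / 0.32 = 1.0345
A = e^1.0345 ≈ 2.814 km²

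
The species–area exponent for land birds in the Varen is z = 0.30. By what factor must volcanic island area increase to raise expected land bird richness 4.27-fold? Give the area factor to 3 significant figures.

(A₂/A₁)^0.3 = 4.27, so A₂/A₁ = 4.27^(1/0.3) = 4.27^3.333
ln(A₂/A₁) = ln 4.27 / 0.3 = 1.4516 / 0.3 = 4.8387
A₂/A₁ = e^4.8387 ≈ 126.3

126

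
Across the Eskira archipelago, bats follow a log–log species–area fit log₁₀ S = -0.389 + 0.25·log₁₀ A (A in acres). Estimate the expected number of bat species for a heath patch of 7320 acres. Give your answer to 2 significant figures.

3.8

S = 0.4083 × 7320^0.25 = 0.4083 × 9.25 ≈ 3.777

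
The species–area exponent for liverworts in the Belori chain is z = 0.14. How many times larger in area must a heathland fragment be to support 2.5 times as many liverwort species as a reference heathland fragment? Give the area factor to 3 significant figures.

696

(A₂/A₁)^0.14 = 2.5, so A₂/A₁ = 2.5^(1/0.14) = 2.5^7.143
ln(A₂/A₁) = ln 2.5 / 0.14 = 0.9163 / 0.14 = 6.5449
A₂/A₁ = e^6.5449 ≈ 695.7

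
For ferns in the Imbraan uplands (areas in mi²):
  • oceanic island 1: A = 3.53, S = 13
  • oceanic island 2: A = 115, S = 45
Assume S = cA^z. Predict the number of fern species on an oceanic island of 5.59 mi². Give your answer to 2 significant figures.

15

z = ln(45/13) / ln(115/3.53) = 1.2417 / 3.4836 = 0.3564
c = 13 / 3.53^0.3564 = 13 / 1.568 = 8.293
S₃ = 8.293 × 5.59^0.3564 = 8.293 × 1.847 ≈ 15.31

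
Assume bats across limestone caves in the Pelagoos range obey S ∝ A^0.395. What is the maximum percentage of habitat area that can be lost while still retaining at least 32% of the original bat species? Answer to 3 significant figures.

Need (A_new/A_old)^0.395 = 0.32, so A_new/A_old = 0.32^(1/0.395) = 0.32^2.532
ln(A_new/A_old) = ln 0.32 / 0.395 = -1.1394 / 0.395 = -2.8846
A_new/A_old = e^-2.8846 ≈ 0.05587
Fraction that can be lost = 1 − 0.05587 = 0.9441

94.4%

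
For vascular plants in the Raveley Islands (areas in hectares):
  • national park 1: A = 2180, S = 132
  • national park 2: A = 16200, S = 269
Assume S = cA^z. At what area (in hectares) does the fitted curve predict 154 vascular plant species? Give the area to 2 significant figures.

z = ln(269/132) / ln(16200/2180) = 0.7119 / 2.0057 = 0.3549
c = 132 / 2180^0.3549 = 132 / 15.31 = 8.622
A = (154/8.622)^(1/0.3549) ⇒ ln A = ln(17.86)/0.3549 = 8.1214
A = e^8.1214 ≈ 3366 hectares

3400 hectares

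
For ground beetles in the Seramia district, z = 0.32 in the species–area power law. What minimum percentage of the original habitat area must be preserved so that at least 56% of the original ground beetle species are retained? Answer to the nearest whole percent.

Need (A_new/A_old)^0.32 = 0.56, so A_new/A_old = 0.56^(1/0.32) = 0.56^3.125
ln(A_new/A_old) = ln 0.56 / 0.32 = -0.5798 / 0.32 = -1.8119
A_new/A_old = e^-1.8119 ≈ 0.1633

16%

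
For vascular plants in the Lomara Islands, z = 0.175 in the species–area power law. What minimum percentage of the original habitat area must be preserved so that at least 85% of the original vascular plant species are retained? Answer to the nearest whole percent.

40%

Need (A_new/A_old)^0.175 = 0.85, so A_new/A_old = 0.85^(1/0.175) = 0.85^5.714
ln(A_new/A_old) = ln 0.85 / 0.175 = -0.1625 / 0.175 = -0.9287
A_new/A_old = e^-0.9287 ≈ 0.3951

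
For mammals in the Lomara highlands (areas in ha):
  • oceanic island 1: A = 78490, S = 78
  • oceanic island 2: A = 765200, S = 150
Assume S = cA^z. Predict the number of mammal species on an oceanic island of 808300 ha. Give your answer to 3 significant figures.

152

z = ln(150/78) / ln(765200/78490) = 0.6539 / 2.2772 = 0.2872
c = 78 / 78490^0.2872 = 78 / 25.45 = 3.065
S₃ = 3.065 × 808300^0.2872 = 3.065 × 49.71 ≈ 152.4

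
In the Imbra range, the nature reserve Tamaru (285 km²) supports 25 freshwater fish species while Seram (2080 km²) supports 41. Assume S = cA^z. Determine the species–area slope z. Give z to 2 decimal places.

Taking logs: ln S = ln c + z ln A, so z = (ln S₂ − ln S₁)/(ln A₂ − ln A₁).
z = ln(41/25) / ln(2080/285) = ln(1.64) / ln(7.298) = 0.4947 / 1.9876 = 0.2489

0.25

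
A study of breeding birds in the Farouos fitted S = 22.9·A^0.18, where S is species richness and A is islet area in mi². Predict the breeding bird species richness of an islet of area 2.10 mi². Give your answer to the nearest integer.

S = 22.9 × 2.1^0.18
ln S = ln 22.9 + 0.18 × ln 2.1 = 3.1311 + 0.18 × 0.7419 = 3.2647
S = e^3.2647 ≈ 26.17

26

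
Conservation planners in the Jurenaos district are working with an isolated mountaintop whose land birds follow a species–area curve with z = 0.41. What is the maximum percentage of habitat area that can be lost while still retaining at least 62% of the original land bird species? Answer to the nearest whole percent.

Need (A_new/A_old)^0.41 = 0.62, so A_new/A_old = 0.62^(1/0.41) = 0.62^2.439
ln(A_new/A_old) = ln 0.62 / 0.41 = -0.4780 / 0.41 = -1.1659
A_new/A_old = e^-1.1659 ≈ 0.3116
Fraction that can be lost = 1 − 0.3116 = 0.6884

69%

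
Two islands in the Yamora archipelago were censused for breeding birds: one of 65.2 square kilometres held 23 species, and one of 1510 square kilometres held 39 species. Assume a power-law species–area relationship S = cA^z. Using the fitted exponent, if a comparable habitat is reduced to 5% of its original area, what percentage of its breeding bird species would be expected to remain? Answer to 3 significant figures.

z = ln(39/23) / ln(1510/65.2) = 0.5281 / 3.1424 = 0.1680
S_new/S_old = (A_new/A_old)^z = 0.05^0.1680 = exp(0.1680 × -2.9957) = 0.6045

60.4%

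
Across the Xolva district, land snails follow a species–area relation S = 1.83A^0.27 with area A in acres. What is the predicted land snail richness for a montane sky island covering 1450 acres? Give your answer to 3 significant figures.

S = 1.83 × 1450^0.27 = 1.83 × 7.138 ≈ 13.06

13.1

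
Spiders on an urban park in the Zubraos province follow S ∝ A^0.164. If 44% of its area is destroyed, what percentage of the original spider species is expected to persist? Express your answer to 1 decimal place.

90.9%

S_new/S_old = (A_new/A_old)^z = 0.56^0.164
= exp(0.164 × ln 0.56) = exp(0.164 × -0.5798) = exp(-0.0951) ≈ 0.9093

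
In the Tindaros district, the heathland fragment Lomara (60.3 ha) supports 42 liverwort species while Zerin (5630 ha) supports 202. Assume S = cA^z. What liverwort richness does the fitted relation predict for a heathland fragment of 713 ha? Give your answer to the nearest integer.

z = ln(202/42) / ln(5630/60.3) = 1.5706 / 4.5365 = 0.3462
c = 42 / 60.3^0.3462 = 42 / 4.134 = 10.16
S₃ = 10.16 × 713^0.3462 = 10.16 × 9.722 ≈ 98.78

99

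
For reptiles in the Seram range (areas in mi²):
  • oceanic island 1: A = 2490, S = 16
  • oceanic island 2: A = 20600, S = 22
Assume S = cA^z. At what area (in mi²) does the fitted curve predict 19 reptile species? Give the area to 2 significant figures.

z = ln(22/16) / ln(20600/2490) = 0.3185 / 2.1130 = 0.1507
c = 16 / 2490^0.1507 = 16 / 3.25 = 4.924
A = (19/4.924)^(1/0.1507) ⇒ ln A = ln(3.859)/0.1507 = 8.9603
A = e^8.9603 ≈ 7788 mi²

7800 mi²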